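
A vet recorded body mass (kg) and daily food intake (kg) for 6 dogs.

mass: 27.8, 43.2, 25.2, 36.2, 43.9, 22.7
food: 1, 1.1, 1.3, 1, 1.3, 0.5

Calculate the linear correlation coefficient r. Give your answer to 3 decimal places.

n = 6, Σx = 199, Σy = 6.2, Σx² = 7027.06, Σy² = 6.84, Σxy = 212.7
nΣxy − ΣxΣy = 1276.2 − 1233.8 = 42.4
nΣx² − (Σx)² = 42162.36 − 39601 = 2561.36; nΣy² − (Σy)² = 41.04 − 38.44 = 2.6
r = 42.4 / √(2561.36 × 2.6) = 42.4 / 81.6060 ≈ 0.520

0.520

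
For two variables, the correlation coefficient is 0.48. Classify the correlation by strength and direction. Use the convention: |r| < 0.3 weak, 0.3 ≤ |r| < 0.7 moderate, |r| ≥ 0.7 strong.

moderate positive

r = 0.48 > 0 so the relationship is positive.
|r| = 0.48, which falls in the moderate range.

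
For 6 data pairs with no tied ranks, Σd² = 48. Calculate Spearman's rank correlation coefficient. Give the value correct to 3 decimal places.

-0.371

ρ = 1 − 6Σd² / [n(n²−1)] = 1 − 6×48 / (6×35)
  = 1 − 288/210 = 1 − 1.3714 ≈ -0.371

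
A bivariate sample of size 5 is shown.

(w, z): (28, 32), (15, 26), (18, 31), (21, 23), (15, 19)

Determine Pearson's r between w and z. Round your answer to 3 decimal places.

0.598

n = 5, Σw = 97, Σz = 131, Σw² = 1999, Σz² = 3551, Σwz = 2612
nΣwz − ΣwΣz = 13060 − 12707 = 353
nΣw² − (Σw)² = 9995 − 9409 = 586; nΣz² − (Σz)² = 17755 − 17161 = 594
r = 353 / √(586 × 594) = 353 / 589.9864 ≈ 0.598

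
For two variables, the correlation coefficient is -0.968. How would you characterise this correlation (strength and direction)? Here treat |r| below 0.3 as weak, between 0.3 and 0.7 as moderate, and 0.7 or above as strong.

r = -0.968 < 0 so the relationship is negative.
|r| = 0.968, which falls in the strong range.

strong negative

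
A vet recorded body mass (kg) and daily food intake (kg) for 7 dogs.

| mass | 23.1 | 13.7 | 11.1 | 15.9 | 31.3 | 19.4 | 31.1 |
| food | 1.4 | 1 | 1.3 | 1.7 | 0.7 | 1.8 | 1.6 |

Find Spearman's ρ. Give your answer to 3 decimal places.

Rank mass: 5, 2, 1, 3, 7, 4, 6
Rank food: 4, 2, 3, 6, 1, 7, 5
d = rank(mass) − rank(food): 1, 0, -2, -3, 6, -3, 1; Σd² = 60
ρ = 1 − 6Σd² / [n(n²−1)] = 1 − 6×60 / (7×48) = 1 − 360/336 ≈ -0.071

-0.071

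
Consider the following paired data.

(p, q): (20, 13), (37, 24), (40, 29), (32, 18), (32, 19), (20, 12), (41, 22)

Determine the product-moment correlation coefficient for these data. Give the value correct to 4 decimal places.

0.9162

n = 7, Σp = 222, Σq = 137, Σp² = 7498, Σq² = 2899, Σpq = 4634
nΣpq − ΣpΣq = 32438 − 30414 = 2024
nΣp² − (Σp)² = 52486 − 49284 = 3202; nΣq² − (Σq)² = 20293 − 18769 = 1524
r = 2024 / √(3202 × 1524) = 2024 / 2209.0378 ≈ 0.9162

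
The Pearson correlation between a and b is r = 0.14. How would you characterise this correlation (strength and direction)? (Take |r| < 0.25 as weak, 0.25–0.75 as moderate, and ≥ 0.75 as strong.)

r = 0.14 > 0 so the relationship is positive.
|r| = 0.14, which falls in the weak range.

weak positive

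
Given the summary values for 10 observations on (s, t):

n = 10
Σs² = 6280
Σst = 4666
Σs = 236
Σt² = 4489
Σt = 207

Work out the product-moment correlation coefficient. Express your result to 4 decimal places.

-0.5757

r = (nΣst − ΣsΣt) / √[(nΣs² − (Σs)²)(nΣt² − (Σt)²)]
Numerator: 10×4666 − 236×207 = -2192
Denominator: √[(62800 − 55696)(44890 − 42849)] = √[7104 × 2041] = 3807.7899
r = -2192 / 3807.7899 ≈ -0.5757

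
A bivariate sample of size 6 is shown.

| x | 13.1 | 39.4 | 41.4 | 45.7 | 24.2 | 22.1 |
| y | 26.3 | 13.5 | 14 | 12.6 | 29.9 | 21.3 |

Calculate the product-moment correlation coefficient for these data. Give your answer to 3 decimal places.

n = 6, Σx = 185.9, Σy = 117.6, Σx² = 6600.47, Σy² = 2576.4, Σxy = 3226.16
nΣxy − ΣxΣy = 19356.96 − 21861.84 = -2504.88
nΣx² − (Σx)² = 39602.82 − 34558.81 = 5044.01; nΣy² − (Σy)² = 15458.4 − 13829.76 = 1628.64
r = -2504.88 / √(5044.01 × 1628.64) = -2504.88 / 2866.1606 ≈ -0.874

-0.874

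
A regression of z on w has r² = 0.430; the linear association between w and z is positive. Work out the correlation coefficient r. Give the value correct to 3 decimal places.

|r| = √0.430 = 0.656
The association is positive, so r = 0.656.

0.656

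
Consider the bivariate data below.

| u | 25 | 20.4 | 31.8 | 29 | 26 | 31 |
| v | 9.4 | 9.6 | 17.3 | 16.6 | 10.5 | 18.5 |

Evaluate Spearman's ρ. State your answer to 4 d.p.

0.8857

Rank u: 2, 1, 6, 4, 3, 5
Rank v: 1, 2, 5, 4, 3, 6
d = rank(u) − rank(v): 1, -1, 1, 0, 0, -1; Σd² = 4
ρ = 1 − 6Σd² / [n(n²−1)] = 1 − 6×4 / (6×35) = 1 − 24/210 ≈ 0.8857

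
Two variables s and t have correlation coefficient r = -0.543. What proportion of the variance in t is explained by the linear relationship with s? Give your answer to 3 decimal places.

0.295

r² = (-0.543)² = 0.295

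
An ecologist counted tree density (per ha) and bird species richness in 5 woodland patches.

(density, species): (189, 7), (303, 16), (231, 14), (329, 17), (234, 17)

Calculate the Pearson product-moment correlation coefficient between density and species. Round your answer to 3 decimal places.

n = 5, Σx = 1286, Σy = 71, Σx² = 343888, Σy² = 1079, Σxy = 18976
nΣxy − ΣxΣy = 94880 − 91306 = 3574
nΣx² − (Σx)² = 1719440 − 1653796 = 65644; nΣy² − (Σy)² = 5395 − 5041 = 354
r = 3574 / √(65644 × 354) = 3574 / 4820.5784 ≈ 0.741

0.741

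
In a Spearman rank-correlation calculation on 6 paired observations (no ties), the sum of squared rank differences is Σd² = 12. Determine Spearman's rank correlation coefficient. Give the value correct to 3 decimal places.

0.657

ρ = 1 − 6Σd² / [n(n²−1)] = 1 − 6×12 / (6×35)
  = 1 − 72/210 = 1 − 0.3429 ≈ 0.657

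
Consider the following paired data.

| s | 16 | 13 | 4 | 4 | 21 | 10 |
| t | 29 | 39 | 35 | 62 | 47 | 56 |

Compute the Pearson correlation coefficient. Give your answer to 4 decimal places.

n = 6, Σs = 68, Σt = 268, Σs² = 998, Σt² = 12776, Σst = 2906
nΣst − ΣsΣt = 17436 − 18224 = -788
nΣs² − (Σs)² = 5988 − 4624 = 1364; nΣt² − (Σt)² = 76656 − 71824 = 4832
r = -788 / √(1364 × 4832) = -788 / 2567.2647 ≈ -0.3069

-0.3069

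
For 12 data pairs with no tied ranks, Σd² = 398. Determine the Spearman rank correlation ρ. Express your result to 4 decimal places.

ρ = 1 − 6Σd² / [n(n²−1)] = 1 − 6×398 / (12×143)
  = 1 − 2388/1716 = 1 − 1.39161 ≈ -0.3916

-0.3916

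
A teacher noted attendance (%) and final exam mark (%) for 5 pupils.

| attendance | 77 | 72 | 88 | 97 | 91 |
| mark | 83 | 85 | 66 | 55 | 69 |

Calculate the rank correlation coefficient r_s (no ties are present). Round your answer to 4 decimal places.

Rank attendance: 2, 1, 3, 5, 4
Rank mark: 4, 5, 2, 1, 3
d = rank(attendance) − rank(mark): -2, -4, 1, 4, 1; Σd² = 38
ρ = 1 − 6Σd² / [n(n²−1)] = 1 − 6×38 / (5×24) = 1 − 228/120 ≈ -0.9000

-0.9000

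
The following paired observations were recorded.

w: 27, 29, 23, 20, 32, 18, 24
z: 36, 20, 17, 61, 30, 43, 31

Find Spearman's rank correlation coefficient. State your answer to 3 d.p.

Rank w: 5, 6, 3, 2, 7, 1, 4
Rank z: 5, 2, 1, 7, 3, 6, 4
d = rank(w) − rank(z): 0, 4, 2, -5, 4, -5, 0; Σd² = 86
ρ = 1 − 6Σd² / [n(n²−1)] = 1 − 6×86 / (7×48) = 1 − 516/336 ≈ -0.536

-0.536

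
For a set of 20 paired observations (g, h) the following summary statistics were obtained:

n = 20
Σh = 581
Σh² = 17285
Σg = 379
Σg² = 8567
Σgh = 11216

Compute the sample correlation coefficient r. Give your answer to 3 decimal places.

0.274

r = (nΣgh − ΣgΣh) / √[(nΣg² − (Σg)²)(nΣh² − (Σh)²)]
Numerator: 20×11216 − 379×581 = 4121
Denominator: √[(171340 − 143641)(345700 − 337561)] = √[27699 × 8139] = 15014.7315
r = 4121 / 15014.7315 ≈ 0.274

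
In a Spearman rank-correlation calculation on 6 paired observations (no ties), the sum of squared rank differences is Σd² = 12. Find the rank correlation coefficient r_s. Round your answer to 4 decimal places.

0.6571

ρ = 1 − 6Σd² / [n(n²−1)] = 1 − 6×12 / (6×35)
  = 1 − 72/210 = 1 − 0.34286 ≈ 0.6571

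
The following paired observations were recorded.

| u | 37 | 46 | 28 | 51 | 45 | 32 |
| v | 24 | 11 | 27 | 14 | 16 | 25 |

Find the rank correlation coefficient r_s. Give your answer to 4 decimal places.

Rank u: 3, 5, 1, 6, 4, 2
Rank v: 4, 1, 6, 2, 3, 5
d = rank(u) − rank(v): -1, 4, -5, 4, 1, -3; Σd² = 68
ρ = 1 − 6Σd² / [n(n²−1)] = 1 − 6×68 / (6×35) = 1 − 408/210 ≈ -0.9429

-0.9429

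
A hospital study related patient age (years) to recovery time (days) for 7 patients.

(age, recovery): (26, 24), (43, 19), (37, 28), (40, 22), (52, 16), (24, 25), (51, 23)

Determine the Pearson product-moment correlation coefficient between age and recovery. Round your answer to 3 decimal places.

-0.616

n = 7, Σx = 273, Σy = 157, Σx² = 11375, Σy² = 3615, Σxy = 5962
nΣxy − ΣxΣy = 41734 − 42861 = -1127
nΣx² − (Σx)² = 79625 − 74529 = 5096; nΣy² − (Σy)² = 25305 − 24649 = 656
r = -1127 / √(5096 × 656) = -1127 / 1828.3807 ≈ -0.616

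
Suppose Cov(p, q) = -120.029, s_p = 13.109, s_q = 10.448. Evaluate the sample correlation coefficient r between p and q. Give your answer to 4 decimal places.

r = Cov(p,q) / (s_p · s_q) = -120.029 / (13.109 × 10.448)
  = -120.029 / 136.9628 ≈ -0.8764

-0.8764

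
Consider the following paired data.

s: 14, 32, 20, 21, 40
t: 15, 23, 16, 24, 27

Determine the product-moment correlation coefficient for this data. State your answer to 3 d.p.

0.836

n = 5, Σs = 127, Σt = 105, Σs² = 3661, Σt² = 2315, Σst = 2850
nΣst − ΣsΣt = 14250 − 13335 = 915
nΣs² − (Σs)² = 18305 − 16129 = 2176; nΣt² − (Σt)² = 11575 − 11025 = 550
r = 915 / √(2176 × 550) = 915 / 1093.9835 ≈ 0.836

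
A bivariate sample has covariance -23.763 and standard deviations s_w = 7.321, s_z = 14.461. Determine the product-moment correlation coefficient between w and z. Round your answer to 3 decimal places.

r = Cov(w,z) / (s_w · s_z) = -23.763 / (7.321 × 14.461)
  = -23.763 / 105.8690 ≈ -0.224

-0.224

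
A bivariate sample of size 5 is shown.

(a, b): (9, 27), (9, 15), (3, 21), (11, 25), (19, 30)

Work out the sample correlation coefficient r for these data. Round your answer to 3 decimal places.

n = 5, Σa = 51, Σb = 118, Σa² = 653, Σb² = 2920, Σab = 1286
nΣab − ΣaΣb = 6430 − 6018 = 412
nΣa² − (Σa)² = 3265 − 2601 = 664; nΣb² − (Σb)² = 14600 − 13924 = 676
r = 412 / √(664 × 676) = 412 / 669.9731 ≈ 0.615

0.615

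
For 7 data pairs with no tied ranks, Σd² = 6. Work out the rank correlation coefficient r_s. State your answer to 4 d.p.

0.8929

ρ = 1 − 6Σd² / [n(n²−1)] = 1 − 6×6 / (7×48)
  = 1 − 36/336 = 1 − 0.10714 ≈ 0.8929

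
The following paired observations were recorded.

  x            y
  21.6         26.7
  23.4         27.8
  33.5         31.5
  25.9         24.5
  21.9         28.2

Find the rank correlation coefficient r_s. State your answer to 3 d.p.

0.300

Rank x: 1, 3, 5, 4, 2
Rank y: 2, 3, 5, 1, 4
d = rank(x) − rank(y): -1, 0, 0, 3, -2; Σd² = 14
ρ = 1 − 6Σd² / [n(n²−1)] = 1 − 6×14 / (5×24) = 1 − 84/120 ≈ 0.300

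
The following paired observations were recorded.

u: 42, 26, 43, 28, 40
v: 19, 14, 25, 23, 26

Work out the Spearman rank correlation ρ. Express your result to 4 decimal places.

Rank u: 4, 1, 5, 2, 3
Rank v: 2, 1, 4, 3, 5
d = rank(u) − rank(v): 2, 0, 1, -1, -2; Σd² = 10
ρ = 1 − 6Σd² / [n(n²−1)] = 1 − 6×10 / (5×24) = 1 − 60/120 ≈ 0.5000

0.5000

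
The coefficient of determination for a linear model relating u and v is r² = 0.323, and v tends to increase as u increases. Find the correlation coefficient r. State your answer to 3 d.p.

|r| = √0.323 = 0.568
The association is positive, so r = 0.568.

0.568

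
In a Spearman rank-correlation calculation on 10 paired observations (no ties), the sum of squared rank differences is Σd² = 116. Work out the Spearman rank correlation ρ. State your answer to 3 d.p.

0.297

ρ = 1 − 6Σd² / [n(n²−1)] = 1 − 6×116 / (10×99)
  = 1 − 696/990 = 1 − 0.7030 ≈ 0.297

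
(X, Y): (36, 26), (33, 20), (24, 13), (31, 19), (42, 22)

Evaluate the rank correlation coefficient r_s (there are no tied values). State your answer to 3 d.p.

0.900

Rank X: 4, 3, 1, 2, 5
Rank Y: 5, 3, 1, 2, 4
d = rank(X) − rank(Y): -1, 0, 0, 0, 1; Σd² = 2
ρ = 1 − 6Σd² / [n(n²−1)] = 1 − 6×2 / (5×24) = 1 − 12/120 ≈ 0.900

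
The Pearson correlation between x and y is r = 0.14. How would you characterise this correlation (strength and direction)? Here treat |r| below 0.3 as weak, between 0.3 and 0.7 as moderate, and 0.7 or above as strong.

r = 0.14 > 0 so the relationship is positive.
|r| = 0.14, which falls in the weak range.

weak positive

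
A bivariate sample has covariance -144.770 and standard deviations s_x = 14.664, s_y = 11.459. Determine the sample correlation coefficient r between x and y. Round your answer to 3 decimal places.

r = Cov(x,y) / (s_x · s_y) = -144.770 / (14.664 × 11.459)
  = -144.770 / 168.0348 ≈ -0.862

-0.862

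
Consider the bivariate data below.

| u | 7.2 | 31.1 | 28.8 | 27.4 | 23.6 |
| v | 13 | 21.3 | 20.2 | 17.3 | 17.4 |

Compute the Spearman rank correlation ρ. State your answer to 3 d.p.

0.900

Rank u: 1, 5, 4, 3, 2
Rank v: 1, 5, 4, 2, 3
d = rank(u) − rank(v): 0, 0, 0, 1, -1; Σd² = 2
ρ = 1 − 6Σd² / [n(n²−1)] = 1 − 6×2 / (5×24) = 1 − 12/120 ≈ 0.900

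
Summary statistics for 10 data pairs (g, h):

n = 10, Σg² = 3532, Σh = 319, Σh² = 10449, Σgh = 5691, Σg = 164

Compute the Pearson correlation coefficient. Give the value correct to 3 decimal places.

r = (nΣgh − ΣgΣh) / √[(nΣg² − (Σg)²)(nΣh² − (Σh)²)]
Numerator: 10×5691 − 164×319 = 4594
Denominator: √[(35320 − 26896)(104490 − 101761)] = √[8424 × 2729] = 4794.6946
r = 4594 / 4794.6946 ≈ 0.958

0.958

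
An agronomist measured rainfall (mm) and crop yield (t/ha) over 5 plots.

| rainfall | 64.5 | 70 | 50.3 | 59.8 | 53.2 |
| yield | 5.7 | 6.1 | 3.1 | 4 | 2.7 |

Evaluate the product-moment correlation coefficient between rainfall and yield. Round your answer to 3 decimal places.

n = 5, Σx = 297.8, Σy = 21.6, Σx² = 17996.62, Σy² = 102.6, Σxy = 1333.42
nΣxy − ΣxΣy = 6667.1 − 6432.48 = 234.62
nΣx² − (Σx)² = 89983.1 − 88684.84 = 1298.26; nΣy² − (Σy)² = 513 − 466.56 = 46.44
r = 234.62 / √(1298.26 × 46.44) = 234.62 / 245.5427 ≈ 0.956

0.956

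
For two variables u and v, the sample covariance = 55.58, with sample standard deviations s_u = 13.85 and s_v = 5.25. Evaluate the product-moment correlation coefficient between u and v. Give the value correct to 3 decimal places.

r = Cov(u,v) / (s_u · s_v) = 55.58 / (13.85 × 5.25)
  = 55.58 / 72.7125 ≈ 0.764

0.764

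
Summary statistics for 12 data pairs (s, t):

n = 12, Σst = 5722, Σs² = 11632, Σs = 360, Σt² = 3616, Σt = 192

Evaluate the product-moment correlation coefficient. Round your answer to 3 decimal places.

-0.056

r = (nΣst − ΣsΣt) / √[(nΣs² − (Σs)²)(nΣt² − (Σt)²)]
Numerator: 12×5722 − 360×192 = -456
Denominator: √[(139584 − 129600)(43392 − 36864)] = √[9984 × 6528] = 8073.1377
r = -456 / 8073.1377 ≈ -0.056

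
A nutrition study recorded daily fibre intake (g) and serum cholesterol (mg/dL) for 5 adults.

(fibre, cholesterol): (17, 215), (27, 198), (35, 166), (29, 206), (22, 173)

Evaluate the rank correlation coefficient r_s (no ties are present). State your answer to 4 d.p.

Rank fibre: 1, 3, 5, 4, 2
Rank cholesterol: 5, 3, 1, 4, 2
d = rank(fibre) − rank(cholesterol): -4, 0, 4, 0, 0; Σd² = 32
ρ = 1 − 6Σd² / [n(n²−1)] = 1 − 6×32 / (5×24) = 1 − 192/120 ≈ -0.6000

-0.6000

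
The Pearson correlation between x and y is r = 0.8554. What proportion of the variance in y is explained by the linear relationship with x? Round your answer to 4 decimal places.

r² = (0.8554)² = 0.7317

0.7317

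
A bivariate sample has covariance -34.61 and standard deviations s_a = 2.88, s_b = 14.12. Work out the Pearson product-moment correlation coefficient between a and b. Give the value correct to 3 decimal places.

-0.851

r = Cov(a,b) / (s_a · s_b) = -34.61 / (2.88 × 14.12)
  = -34.61 / 40.6656 ≈ -0.851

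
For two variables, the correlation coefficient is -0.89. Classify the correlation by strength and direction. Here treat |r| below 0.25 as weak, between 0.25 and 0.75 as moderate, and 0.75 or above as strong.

strong negative

r = -0.89 < 0 so the relationship is negative.
|r| = 0.89, which falls in the strong range.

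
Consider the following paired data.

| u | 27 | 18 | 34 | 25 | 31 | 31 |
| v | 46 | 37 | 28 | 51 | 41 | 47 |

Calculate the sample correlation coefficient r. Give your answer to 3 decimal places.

-0.227

n = 6, Σu = 166, Σv = 250, Σu² = 4756, Σv² = 10760, Σuv = 6863
nΣuv − ΣuΣv = 41178 − 41500 = -322
nΣu² − (Σu)² = 28536 − 27556 = 980; nΣv² − (Σv)² = 64560 − 62500 = 2060
r = -322 / √(980 × 2060) = -322 / 1420.8448 ≈ -0.227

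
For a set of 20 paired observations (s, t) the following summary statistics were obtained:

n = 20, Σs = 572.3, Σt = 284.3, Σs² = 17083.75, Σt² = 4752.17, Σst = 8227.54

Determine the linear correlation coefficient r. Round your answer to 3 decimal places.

r = (nΣst − ΣsΣt) / √[(nΣs² − (Σs)²)(nΣt² − (Σt)²)]
Numerator: 20×8227.54 − 572.3×284.3 = 1845.91
Denominator: √[(341675 − 327527.29)(95043.4 − 80826.49)] = √[14147.71 × 14216.91] = 14182.2678
r = 1845.91 / 14182.2678 ≈ 0.130

0.130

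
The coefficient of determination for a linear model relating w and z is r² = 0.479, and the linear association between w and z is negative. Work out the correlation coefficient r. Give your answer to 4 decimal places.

|r| = √0.479 = 0.6921
The association is negative, so r = −0.6921.

-0.6921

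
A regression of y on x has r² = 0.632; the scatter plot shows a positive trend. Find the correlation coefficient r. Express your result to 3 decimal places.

0.795

|r| = √0.632 = 0.795
The association is positive, so r = 0.795.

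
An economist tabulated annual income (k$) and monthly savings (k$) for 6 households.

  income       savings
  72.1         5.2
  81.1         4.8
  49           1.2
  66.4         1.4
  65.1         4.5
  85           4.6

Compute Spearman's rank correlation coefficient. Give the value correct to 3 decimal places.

Rank income: 4, 5, 1, 3, 2, 6
Rank savings: 6, 5, 1, 2, 3, 4
d = rank(income) − rank(savings): -2, 0, 0, 1, -1, 2; Σd² = 10
ρ = 1 − 6Σd² / [n(n²−1)] = 1 − 6×10 / (6×35) = 1 − 60/210 ≈ 0.714

0.714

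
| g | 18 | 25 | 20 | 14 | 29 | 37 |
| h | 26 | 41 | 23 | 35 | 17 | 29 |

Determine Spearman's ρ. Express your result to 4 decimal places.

-0.2000

Rank g: 2, 4, 3, 1, 5, 6
Rank h: 3, 6, 2, 5, 1, 4
d = rank(g) − rank(h): -1, -2, 1, -4, 4, 2; Σd² = 42
ρ = 1 − 6Σd² / [n(n²−1)] = 1 − 6×42 / (6×35) = 1 − 252/210 ≈ -0.2000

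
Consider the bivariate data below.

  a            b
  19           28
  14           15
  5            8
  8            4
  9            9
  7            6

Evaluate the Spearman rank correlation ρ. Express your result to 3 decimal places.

Rank a: 6, 5, 1, 3, 4, 2
Rank b: 6, 5, 3, 1, 4, 2
d = rank(a) − rank(b): 0, 0, -2, 2, 0, 0; Σd² = 8
ρ = 1 − 6Σd² / [n(n²−1)] = 1 − 6×8 / (6×35) = 1 − 48/210 ≈ 0.771

0.771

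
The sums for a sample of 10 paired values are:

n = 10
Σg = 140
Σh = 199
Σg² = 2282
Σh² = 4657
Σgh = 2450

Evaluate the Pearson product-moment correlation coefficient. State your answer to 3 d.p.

-0.709

r = (nΣgh − ΣgΣh) / √[(nΣg² − (Σg)²)(nΣh² − (Σh)²)]
Numerator: 10×2450 − 140×199 = -3360
Denominator: √[(22820 − 19600)(46570 − 39601)] = √[3220 × 6969] = 4737.1067
r = -3360 / 4737.1067 ≈ -0.709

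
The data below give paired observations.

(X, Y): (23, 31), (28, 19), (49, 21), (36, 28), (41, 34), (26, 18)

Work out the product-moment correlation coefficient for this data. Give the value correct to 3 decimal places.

n = 6, ΣX = 203, ΣY = 151, ΣX² = 7367, ΣY² = 4027, ΣXY = 5144
nΣXY − ΣXΣY = 30864 − 30653 = 211
nΣX² − (ΣX)² = 44202 − 41209 = 2993; nΣY² − (ΣY)² = 24162 − 22801 = 1361
r = 211 / √(2993 × 1361) = 211 / 2018.2847 ≈ 0.105

0.105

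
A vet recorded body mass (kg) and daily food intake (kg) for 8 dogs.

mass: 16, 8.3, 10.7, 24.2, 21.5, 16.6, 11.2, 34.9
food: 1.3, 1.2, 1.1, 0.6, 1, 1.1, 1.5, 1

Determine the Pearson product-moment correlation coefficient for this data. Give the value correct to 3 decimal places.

n = 8, Σx = 143.4, Σy = 8.8, Σx² = 3106.28, Σy² = 10.16, Σxy = 148.51
nΣxy − ΣxΣy = 1188.08 − 1261.92 = -73.84
nΣx² − (Σx)² = 24850.24 − 20563.56 = 4286.68; nΣy² − (Σy)² = 81.28 − 77.44 = 3.84
r = -73.84 / √(4286.68 × 3.84) = -73.84 / 128.2998 ≈ -0.576

-0.576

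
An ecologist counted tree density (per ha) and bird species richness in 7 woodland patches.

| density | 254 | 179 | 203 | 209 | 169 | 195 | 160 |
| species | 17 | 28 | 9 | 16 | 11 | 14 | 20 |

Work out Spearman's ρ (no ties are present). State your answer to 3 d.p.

-0.179

Rank density: 7, 3, 5, 6, 2, 4, 1
Rank species: 5, 7, 1, 4, 2, 3, 6
d = rank(density) − rank(species): 2, -4, 4, 2, 0, 1, -5; Σd² = 66
ρ = 1 − 6Σd² / [n(n²−1)] = 1 − 6×66 / (7×48) = 1 − 396/336 ≈ -0.179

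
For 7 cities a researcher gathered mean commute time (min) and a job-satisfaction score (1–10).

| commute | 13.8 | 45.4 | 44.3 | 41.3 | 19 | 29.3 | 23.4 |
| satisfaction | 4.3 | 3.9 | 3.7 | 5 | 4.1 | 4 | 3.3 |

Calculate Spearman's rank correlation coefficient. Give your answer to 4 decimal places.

-0.3214

Rank commute: 1, 7, 6, 5, 2, 4, 3
Rank satisfaction: 6, 3, 2, 7, 5, 4, 1
d = rank(commute) − rank(satisfaction): -5, 4, 4, -2, -3, 0, 2; Σd² = 74
ρ = 1 − 6Σd² / [n(n²−1)] = 1 − 6×74 / (7×48) = 1 − 444/336 ≈ -0.3214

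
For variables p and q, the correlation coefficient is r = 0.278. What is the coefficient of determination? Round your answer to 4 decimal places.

0.0773

r² = (0.278)² = 0.0773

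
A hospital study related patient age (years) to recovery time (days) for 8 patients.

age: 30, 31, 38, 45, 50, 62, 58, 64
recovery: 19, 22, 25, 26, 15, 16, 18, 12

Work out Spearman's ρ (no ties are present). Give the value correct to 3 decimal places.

Rank age: 1, 2, 3, 4, 5, 7, 6, 8
Rank recovery: 5, 6, 7, 8, 2, 3, 4, 1
d = rank(age) − rank(recovery): -4, -4, -4, -4, 3, 4, 2, 7; Σd² = 142
ρ = 1 − 6Σd² / [n(n²−1)] = 1 − 6×142 / (8×63) = 1 − 852/504 ≈ -0.690

-0.690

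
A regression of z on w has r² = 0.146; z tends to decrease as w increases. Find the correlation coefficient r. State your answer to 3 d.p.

|r| = √0.146 = 0.382
The association is negative, so r = −0.382.

-0.382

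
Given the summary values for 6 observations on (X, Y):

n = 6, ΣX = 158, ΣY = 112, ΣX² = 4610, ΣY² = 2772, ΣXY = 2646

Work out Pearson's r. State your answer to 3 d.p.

-0.548

r = (nΣXY − ΣXΣY) / √[(nΣX² − (ΣX)²)(nΣY² − (ΣY)²)]
Numerator: 6×2646 − 158×112 = -1820
Denominator: √[(27660 − 24964)(16632 − 12544)] = √[2696 × 4088] = 3319.8265
r = -1820 / 3319.8265 ≈ -0.548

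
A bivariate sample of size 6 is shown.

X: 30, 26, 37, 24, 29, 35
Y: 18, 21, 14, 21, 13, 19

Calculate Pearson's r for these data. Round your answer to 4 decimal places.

n = 6, ΣX = 181, ΣY = 106, ΣX² = 5587, ΣY² = 1932, ΣXY = 3150
nΣXY − ΣXΣY = 18900 − 19186 = -286
nΣX² − (ΣX)² = 33522 − 32761 = 761; nΣY² − (ΣY)² = 11592 − 11236 = 356
r = -286 / √(761 × 356) = -286 / 520.4959 ≈ -0.5495

-0.5495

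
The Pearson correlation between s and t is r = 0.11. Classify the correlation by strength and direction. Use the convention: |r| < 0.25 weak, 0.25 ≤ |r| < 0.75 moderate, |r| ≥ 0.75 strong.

r = 0.11 > 0 so the relationship is positive.
|r| = 0.11, which falls in the weak range.

weak positive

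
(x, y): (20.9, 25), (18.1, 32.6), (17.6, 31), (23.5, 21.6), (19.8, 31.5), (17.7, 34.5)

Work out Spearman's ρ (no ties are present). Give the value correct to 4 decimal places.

Rank x: 5, 3, 1, 6, 4, 2
Rank y: 2, 5, 3, 1, 4, 6
d = rank(x) − rank(y): 3, -2, -2, 5, 0, -4; Σd² = 58
ρ = 1 − 6Σd² / [n(n²−1)] = 1 − 6×58 / (6×35) = 1 − 348/210 ≈ -0.6571

-0.6571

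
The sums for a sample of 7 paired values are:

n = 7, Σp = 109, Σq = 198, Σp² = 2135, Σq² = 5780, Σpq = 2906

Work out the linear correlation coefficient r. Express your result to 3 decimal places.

r = (nΣpq − ΣpΣq) / √[(nΣp² − (Σp)²)(nΣq² − (Σq)²)]
Numerator: 7×2906 − 109×198 = -1240
Denominator: √[(14945 − 11881)(40460 − 39204)] = √[3064 × 1256] = 1961.7298
r = -1240 / 1961.7298 ≈ -0.632

-0.632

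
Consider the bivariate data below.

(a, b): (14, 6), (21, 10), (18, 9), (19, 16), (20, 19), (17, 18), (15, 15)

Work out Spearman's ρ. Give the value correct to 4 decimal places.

0.3929

Rank a: 1, 7, 4, 5, 6, 3, 2
Rank b: 1, 3, 2, 5, 7, 6, 4
d = rank(a) − rank(b): 0, 4, 2, 0, -1, -3, -2; Σd² = 34
ρ = 1 − 6Σd² / [n(n²−1)] = 1 − 6×34 / (7×48) = 1 − 204/336 ≈ 0.3929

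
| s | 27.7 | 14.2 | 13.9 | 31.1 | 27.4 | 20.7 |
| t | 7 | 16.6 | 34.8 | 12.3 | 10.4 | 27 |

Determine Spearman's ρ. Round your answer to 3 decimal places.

Rank s: 5, 2, 1, 6, 4, 3
Rank t: 1, 4, 6, 3, 2, 5
d = rank(s) − rank(t): 4, -2, -5, 3, 2, -2; Σd² = 62
ρ = 1 − 6Σd² / [n(n²−1)] = 1 − 6×62 / (6×35) = 1 − 372/210 ≈ -0.771

-0.771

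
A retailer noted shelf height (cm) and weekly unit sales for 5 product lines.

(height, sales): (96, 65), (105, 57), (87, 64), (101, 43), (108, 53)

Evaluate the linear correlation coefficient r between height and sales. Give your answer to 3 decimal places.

-0.575

n = 5, Σx = 497, Σy = 282, Σx² = 49675, Σy² = 16228, Σxy = 27860
nΣxy − ΣxΣy = 139300 − 140154 = -854
nΣx² − (Σx)² = 248375 − 247009 = 1366; nΣy² − (Σy)² = 81140 − 79524 = 1616
r = -854 / √(1366 × 1616) = -854 / 1485.7510 ≈ -0.575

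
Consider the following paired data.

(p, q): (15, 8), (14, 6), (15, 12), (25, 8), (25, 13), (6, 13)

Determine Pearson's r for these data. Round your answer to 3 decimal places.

-0.118

n = 6, Σp = 100, Σq = 60, Σp² = 1932, Σq² = 646, Σpq = 987
nΣpq − ΣpΣq = 5922 − 6000 = -78
nΣp² − (Σp)² = 11592 − 10000 = 1592; nΣq² − (Σq)² = 3876 − 3600 = 276
r = -78 / √(1592 × 276) = -78 / 662.8665 ≈ -0.118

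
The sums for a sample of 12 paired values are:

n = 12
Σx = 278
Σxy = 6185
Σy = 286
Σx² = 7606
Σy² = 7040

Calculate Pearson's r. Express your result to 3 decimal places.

r = (nΣxy − ΣxΣy) / √[(nΣx² − (Σx)²)(nΣy² − (Σy)²)]
Numerator: 12×6185 − 278×286 = -5288
Denominator: √[(91272 − 77284)(84480 − 81796)] = √[13988 × 2684] = 6127.2989
r = -5288 / 6127.2989 ≈ -0.863

-0.863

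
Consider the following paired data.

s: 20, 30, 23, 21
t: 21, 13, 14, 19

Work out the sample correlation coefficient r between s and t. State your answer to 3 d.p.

n = 4, Σs = 94, Σt = 67, Σs² = 2270, Σt² = 1167, Σst = 1531
nΣst − ΣsΣt = 6124 − 6298 = -174
nΣs² − (Σs)² = 9080 − 8836 = 244; nΣt² − (Σt)² = 4668 − 4489 = 179
r = -174 / √(244 × 179) = -174 / 208.9880 ≈ -0.833

-0.833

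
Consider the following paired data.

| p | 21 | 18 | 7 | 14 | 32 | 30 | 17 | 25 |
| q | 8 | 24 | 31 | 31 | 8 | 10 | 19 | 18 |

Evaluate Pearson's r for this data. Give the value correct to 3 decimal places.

-0.854

n = 8, Σp = 164, Σq = 149, Σp² = 3848, Σq² = 3411, Σpq = 2580
nΣpq − ΣpΣq = 20640 − 24436 = -3796
nΣp² − (Σp)² = 30784 − 26896 = 3888; nΣq² − (Σq)² = 27288 − 22201 = 5087
r = -3796 / √(3888 × 5087) = -3796 / 4447.2751 ≈ -0.854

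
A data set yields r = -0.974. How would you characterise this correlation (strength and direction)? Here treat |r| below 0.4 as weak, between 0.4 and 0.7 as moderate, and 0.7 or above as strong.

r = -0.974 < 0 so the relationship is negative.
|r| = 0.974, which falls in the strong range.

strong negative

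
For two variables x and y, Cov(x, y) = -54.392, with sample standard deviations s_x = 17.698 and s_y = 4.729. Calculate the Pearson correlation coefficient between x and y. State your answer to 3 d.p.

-0.650

r = Cov(x,y) / (s_x · s_y) = -54.392 / (17.698 × 4.729)
  = -54.392 / 83.6938 ≈ -0.650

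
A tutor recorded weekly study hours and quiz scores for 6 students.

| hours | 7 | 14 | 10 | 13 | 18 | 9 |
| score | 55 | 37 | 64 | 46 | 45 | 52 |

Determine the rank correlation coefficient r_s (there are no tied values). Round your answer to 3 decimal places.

-0.771

Rank hours: 1, 5, 3, 4, 6, 2
Rank score: 5, 1, 6, 3, 2, 4
d = rank(hours) − rank(score): -4, 4, -3, 1, 4, -2; Σd² = 62
ρ = 1 − 6Σd² / [n(n²−1)] = 1 − 6×62 / (6×35) = 1 − 372/210 ≈ -0.771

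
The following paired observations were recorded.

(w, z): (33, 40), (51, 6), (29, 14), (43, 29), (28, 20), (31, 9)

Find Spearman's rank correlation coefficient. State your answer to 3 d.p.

Rank w: 4, 6, 2, 5, 1, 3
Rank z: 6, 1, 3, 5, 4, 2
d = rank(w) − rank(z): -2, 5, -1, 0, -3, 1; Σd² = 40
ρ = 1 − 6Σd² / [n(n²−1)] = 1 − 6×40 / (6×35) = 1 − 240/210 ≈ -0.143

-0.143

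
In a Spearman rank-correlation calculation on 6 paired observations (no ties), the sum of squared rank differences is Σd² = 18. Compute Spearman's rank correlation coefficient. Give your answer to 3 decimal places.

0.486

ρ = 1 − 6Σd² / [n(n²−1)] = 1 − 6×18 / (6×35)
  = 1 − 108/210 = 1 − 0.5143 ≈ 0.486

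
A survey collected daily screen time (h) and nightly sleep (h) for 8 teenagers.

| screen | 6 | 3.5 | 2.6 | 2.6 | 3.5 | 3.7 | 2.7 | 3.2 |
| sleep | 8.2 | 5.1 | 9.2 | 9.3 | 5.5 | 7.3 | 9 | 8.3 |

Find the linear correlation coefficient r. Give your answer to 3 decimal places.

n = 8, Σx = 27.8, Σy = 61.9, Σx² = 105.24, Σy² = 497.81, Σxy = 212.27
nΣxy − ΣxΣy = 1698.16 − 1720.82 = -22.66
nΣx² − (Σx)² = 841.92 − 772.84 = 69.08; nΣy² − (Σy)² = 3982.48 − 3831.61 = 150.87
r = -22.66 / √(69.08 × 150.87) = -22.66 / 102.0887 ≈ -0.222

-0.222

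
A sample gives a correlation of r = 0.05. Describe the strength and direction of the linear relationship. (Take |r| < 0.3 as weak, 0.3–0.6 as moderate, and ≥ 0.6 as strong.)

r = 0.05 > 0 so the relationship is positive.
|r| = 0.05, which falls in the weak range.

weak positive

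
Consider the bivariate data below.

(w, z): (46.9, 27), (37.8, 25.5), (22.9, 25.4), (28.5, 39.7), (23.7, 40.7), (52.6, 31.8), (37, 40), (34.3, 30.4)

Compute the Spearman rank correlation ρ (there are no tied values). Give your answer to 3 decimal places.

Rank w: 7, 6, 1, 3, 2, 8, 5, 4
Rank z: 3, 2, 1, 6, 8, 5, 7, 4
d = rank(w) − rank(z): 4, 4, 0, -3, -6, 3, -2, 0; Σd² = 90
ρ = 1 − 6Σd² / [n(n²−1)] = 1 − 6×90 / (8×63) = 1 − 540/504 ≈ -0.071

-0.071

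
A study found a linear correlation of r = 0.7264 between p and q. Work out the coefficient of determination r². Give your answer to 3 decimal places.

0.528

r² = (0.7264)² = 0.528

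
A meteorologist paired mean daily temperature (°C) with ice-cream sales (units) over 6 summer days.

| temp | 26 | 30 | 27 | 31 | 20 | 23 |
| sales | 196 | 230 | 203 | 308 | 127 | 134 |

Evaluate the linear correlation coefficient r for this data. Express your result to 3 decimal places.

n = 6, Σx = 157, Σy = 1198, Σx² = 4195, Σy² = 261474, Σxy = 32647
nΣxy − ΣxΣy = 195882 − 188086 = 7796
nΣx² − (Σx)² = 25170 − 24649 = 521; nΣy² − (Σy)² = 1568844 − 1435204 = 133640
r = 7796 / √(521 × 133640) = 7796 / 8344.2459 ≈ 0.934

0.934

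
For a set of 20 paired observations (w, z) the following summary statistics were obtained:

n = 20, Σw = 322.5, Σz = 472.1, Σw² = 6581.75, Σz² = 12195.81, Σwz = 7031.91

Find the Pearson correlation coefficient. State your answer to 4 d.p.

r = (nΣwz − ΣwΣz) / √[(nΣw² − (Σw)²)(nΣz² − (Σz)²)]
Numerator: 20×7031.91 − 322.5×472.1 = -11614.05
Denominator: √[(131635 − 104006.25)(243916.2 − 222878.41)] = √[27628.75 × 21037.79] = 24109.0821
r = -11614.05 / 24109.0821 ≈ -0.4817

-0.4817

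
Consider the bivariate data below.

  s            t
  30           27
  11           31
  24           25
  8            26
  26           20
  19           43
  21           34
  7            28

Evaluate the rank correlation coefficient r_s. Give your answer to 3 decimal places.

Rank s: 8, 3, 6, 2, 7, 4, 5, 1
Rank t: 4, 6, 2, 3, 1, 8, 7, 5
d = rank(s) − rank(t): 4, -3, 4, -1, 6, -4, -2, -4; Σd² = 114
ρ = 1 − 6Σd² / [n(n²−1)] = 1 − 6×114 / (8×63) = 1 − 684/504 ≈ -0.357

-0.357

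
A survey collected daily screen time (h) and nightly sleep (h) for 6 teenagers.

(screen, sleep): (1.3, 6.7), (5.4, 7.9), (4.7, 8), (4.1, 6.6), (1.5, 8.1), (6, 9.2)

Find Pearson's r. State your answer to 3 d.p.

0.529

n = 6, Σx = 23, Σy = 46.5, Σx² = 108, Σy² = 365.11, Σxy = 183.38
nΣxy − ΣxΣy = 1100.28 − 1069.5 = 30.78
nΣx² − (Σx)² = 648 − 529 = 119; nΣy² − (Σy)² = 2190.66 − 2162.25 = 28.41
r = 30.78 / √(119 × 28.41) = 30.78 / 58.1446 ≈ 0.529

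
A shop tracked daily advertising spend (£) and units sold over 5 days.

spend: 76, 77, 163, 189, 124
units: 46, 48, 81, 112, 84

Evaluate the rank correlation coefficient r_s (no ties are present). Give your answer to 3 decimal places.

Rank spend: 1, 2, 4, 5, 3
Rank units: 1, 2, 3, 5, 4
d = rank(spend) − rank(units): 0, 0, 1, 0, -1; Σd² = 2
ρ = 1 − 6Σd² / [n(n²−1)] = 1 − 6×2 / (5×24) = 1 − 12/120 ≈ 0.900

0.900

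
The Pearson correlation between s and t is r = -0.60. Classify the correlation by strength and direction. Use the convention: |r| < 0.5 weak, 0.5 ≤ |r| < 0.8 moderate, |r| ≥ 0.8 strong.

moderate negative

r = -0.60 < 0 so the relationship is negative.
|r| = 0.60, which falls in the moderate range.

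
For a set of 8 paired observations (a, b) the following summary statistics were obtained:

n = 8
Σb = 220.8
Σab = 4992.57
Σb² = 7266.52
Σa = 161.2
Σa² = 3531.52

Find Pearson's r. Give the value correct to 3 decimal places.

0.943

r = (nΣab − ΣaΣb) / √[(nΣa² − (Σa)²)(nΣb² − (Σb)²)]
Numerator: 8×4992.57 − 161.2×220.8 = 4347.6
Denominator: √[(28252.16 − 25985.44)(58132.16 − 48752.64)] = √[2266.72 × 9379.52] = 4610.9376
r = 4347.6 / 4610.9376 ≈ 0.943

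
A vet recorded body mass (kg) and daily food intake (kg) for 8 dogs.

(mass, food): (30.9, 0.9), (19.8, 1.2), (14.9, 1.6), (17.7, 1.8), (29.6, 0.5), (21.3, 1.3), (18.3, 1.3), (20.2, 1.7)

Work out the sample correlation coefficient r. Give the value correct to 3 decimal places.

n = 8, Σx = 172.7, Σy = 10.3, Σx² = 3954.93, Σy² = 14.57, Σxy = 207.89
nΣxy − ΣxΣy = 1663.12 − 1778.81 = -115.69
nΣx² − (Σx)² = 31639.44 − 29825.29 = 1814.15; nΣy² − (Σy)² = 116.56 − 106.09 = 10.47
r = -115.69 / √(1814.15 × 10.47) = -115.69 / 137.8193 ≈ -0.839

-0.839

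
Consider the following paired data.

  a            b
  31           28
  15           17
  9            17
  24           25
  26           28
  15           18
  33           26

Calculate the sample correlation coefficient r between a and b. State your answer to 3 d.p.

0.920

n = 7, Σa = 153, Σb = 159, Σa² = 3833, Σb² = 3771, Σab = 3732
nΣab − ΣaΣb = 26124 − 24327 = 1797
nΣa² − (Σa)² = 26831 − 23409 = 3422; nΣb² − (Σb)² = 26397 − 25281 = 1116
r = 1797 / √(3422 × 1116) = 1797 / 1954.2139 ≈ 0.920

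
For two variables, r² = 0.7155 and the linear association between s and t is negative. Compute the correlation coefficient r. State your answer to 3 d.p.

-0.846

|r| = √0.7155 = 0.846
The association is negative, so r = −0.846.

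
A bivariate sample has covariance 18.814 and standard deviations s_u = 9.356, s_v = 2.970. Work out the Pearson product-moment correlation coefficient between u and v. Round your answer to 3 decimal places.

r = Cov(u,v) / (s_u · s_v) = 18.814 / (9.356 × 2.970)
  = 18.814 / 27.7873 ≈ 0.677

0.677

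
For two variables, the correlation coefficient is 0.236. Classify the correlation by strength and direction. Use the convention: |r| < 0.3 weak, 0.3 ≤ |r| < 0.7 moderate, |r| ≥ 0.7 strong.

weak positive

r = 0.236 > 0 so the relationship is positive.
|r| = 0.236, which falls in the weak range.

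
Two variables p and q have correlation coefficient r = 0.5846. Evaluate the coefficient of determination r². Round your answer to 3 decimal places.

r² = (0.5846)² = 0.342

0.342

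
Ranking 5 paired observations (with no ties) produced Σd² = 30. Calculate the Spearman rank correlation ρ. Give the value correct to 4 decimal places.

-0.5000

ρ = 1 − 6Σd² / [n(n²−1)] = 1 − 6×30 / (5×24)
  = 1 − 180/120 = 1 − 1.50000 ≈ -0.5000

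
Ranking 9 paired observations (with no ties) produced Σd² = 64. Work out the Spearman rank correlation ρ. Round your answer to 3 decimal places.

0.467

ρ = 1 − 6Σd² / [n(n²−1)] = 1 − 6×64 / (9×80)
  = 1 − 384/720 = 1 − 0.5333 ≈ 0.467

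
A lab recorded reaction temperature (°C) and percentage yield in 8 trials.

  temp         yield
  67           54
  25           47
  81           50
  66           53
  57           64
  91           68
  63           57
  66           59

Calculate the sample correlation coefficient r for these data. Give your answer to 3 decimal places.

0.535

n = 8, Σx = 516, Σy = 452, Σx² = 35886, Σy² = 25884, Σxy = 29662
nΣxy − ΣxΣy = 237296 − 233232 = 4064
nΣx² − (Σx)² = 287088 − 266256 = 20832; nΣy² − (Σy)² = 207072 − 204304 = 2768
r = 4064 / √(20832 × 2768) = 4064 / 7593.6142 ≈ 0.535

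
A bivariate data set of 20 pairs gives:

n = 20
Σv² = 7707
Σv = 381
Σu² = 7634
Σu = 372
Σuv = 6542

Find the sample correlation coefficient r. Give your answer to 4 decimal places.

-0.9614

r = (nΣuv − ΣuΣv) / √[(nΣu² − (Σu)²)(nΣv² − (Σv)²)]
Numerator: 20×6542 − 372×381 = -10892
Denominator: √[(152680 − 138384)(154140 − 145161)] = √[14296 × 8979] = 11329.7742
r = -10892 / 11329.7742 ≈ -0.9614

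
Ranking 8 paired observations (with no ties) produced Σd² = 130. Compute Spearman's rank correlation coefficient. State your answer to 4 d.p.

ρ = 1 − 6Σd² / [n(n²−1)] = 1 − 6×130 / (8×63)
  = 1 − 780/504 = 1 − 1.54762 ≈ -0.5476

-0.5476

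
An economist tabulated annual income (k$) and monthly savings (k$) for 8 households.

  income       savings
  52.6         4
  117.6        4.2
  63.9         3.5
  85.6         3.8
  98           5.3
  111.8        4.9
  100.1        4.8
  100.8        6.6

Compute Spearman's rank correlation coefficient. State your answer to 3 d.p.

Rank income: 1, 8, 2, 3, 4, 7, 5, 6
Rank savings: 3, 4, 1, 2, 7, 6, 5, 8
d = rank(income) − rank(savings): -2, 4, 1, 1, -3, 1, 0, -2; Σd² = 36
ρ = 1 − 6Σd² / [n(n²−1)] = 1 − 6×36 / (8×63) = 1 − 216/504 ≈ 0.571

0.571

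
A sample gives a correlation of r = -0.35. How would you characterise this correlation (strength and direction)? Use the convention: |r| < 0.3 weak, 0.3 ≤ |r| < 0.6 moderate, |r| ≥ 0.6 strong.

r = -0.35 < 0 so the relationship is negative.
|r| = 0.35, which falls in the moderate range.

moderate negative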